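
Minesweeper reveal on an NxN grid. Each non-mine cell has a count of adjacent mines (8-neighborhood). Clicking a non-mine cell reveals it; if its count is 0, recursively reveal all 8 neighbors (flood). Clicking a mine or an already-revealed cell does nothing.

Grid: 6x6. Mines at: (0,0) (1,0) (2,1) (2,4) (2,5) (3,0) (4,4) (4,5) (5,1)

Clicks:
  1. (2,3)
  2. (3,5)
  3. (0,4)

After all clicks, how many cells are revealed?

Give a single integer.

Click 1 (2,3) count=1: revealed 1 new [(2,3)] -> total=1
Click 2 (3,5) count=4: revealed 1 new [(3,5)] -> total=2
Click 3 (0,4) count=0: revealed 10 new [(0,1) (0,2) (0,3) (0,4) (0,5) (1,1) (1,2) (1,3) (1,4) (1,5)] -> total=12

Answer: 12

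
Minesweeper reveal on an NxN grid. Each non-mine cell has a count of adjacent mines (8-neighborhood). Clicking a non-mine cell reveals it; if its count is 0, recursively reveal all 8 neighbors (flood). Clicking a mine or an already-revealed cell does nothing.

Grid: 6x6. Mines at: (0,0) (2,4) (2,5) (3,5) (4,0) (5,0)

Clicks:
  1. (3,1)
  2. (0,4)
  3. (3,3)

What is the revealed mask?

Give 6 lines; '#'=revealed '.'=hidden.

Click 1 (3,1) count=1: revealed 1 new [(3,1)] -> total=1
Click 2 (0,4) count=0: revealed 29 new [(0,1) (0,2) (0,3) (0,4) (0,5) (1,0) (1,1) (1,2) (1,3) (1,4) (1,5) (2,0) (2,1) (2,2) (2,3) (3,0) (3,2) (3,3) (3,4) (4,1) (4,2) (4,3) (4,4) (4,5) (5,1) (5,2) (5,3) (5,4) (5,5)] -> total=30
Click 3 (3,3) count=1: revealed 0 new [(none)] -> total=30

Answer: .#####
######
####..
#####.
.#####
.#####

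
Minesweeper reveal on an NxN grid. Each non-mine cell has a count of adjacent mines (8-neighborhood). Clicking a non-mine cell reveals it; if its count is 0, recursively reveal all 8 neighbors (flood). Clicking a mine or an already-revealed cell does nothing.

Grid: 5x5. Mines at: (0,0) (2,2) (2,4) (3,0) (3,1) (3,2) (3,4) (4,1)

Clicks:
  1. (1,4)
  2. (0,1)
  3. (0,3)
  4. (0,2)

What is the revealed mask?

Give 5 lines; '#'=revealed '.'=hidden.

Answer: .####
.####
.....
.....
.....

Derivation:
Click 1 (1,4) count=1: revealed 1 new [(1,4)] -> total=1
Click 2 (0,1) count=1: revealed 1 new [(0,1)] -> total=2
Click 3 (0,3) count=0: revealed 6 new [(0,2) (0,3) (0,4) (1,1) (1,2) (1,3)] -> total=8
Click 4 (0,2) count=0: revealed 0 new [(none)] -> total=8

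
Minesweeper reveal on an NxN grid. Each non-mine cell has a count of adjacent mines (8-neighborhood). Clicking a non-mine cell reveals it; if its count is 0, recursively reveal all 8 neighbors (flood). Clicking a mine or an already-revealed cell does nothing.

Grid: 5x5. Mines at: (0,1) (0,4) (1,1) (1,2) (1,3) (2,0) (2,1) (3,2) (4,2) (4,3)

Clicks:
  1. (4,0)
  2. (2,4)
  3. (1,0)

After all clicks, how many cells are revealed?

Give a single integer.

Answer: 6

Derivation:
Click 1 (4,0) count=0: revealed 4 new [(3,0) (3,1) (4,0) (4,1)] -> total=4
Click 2 (2,4) count=1: revealed 1 new [(2,4)] -> total=5
Click 3 (1,0) count=4: revealed 1 new [(1,0)] -> total=6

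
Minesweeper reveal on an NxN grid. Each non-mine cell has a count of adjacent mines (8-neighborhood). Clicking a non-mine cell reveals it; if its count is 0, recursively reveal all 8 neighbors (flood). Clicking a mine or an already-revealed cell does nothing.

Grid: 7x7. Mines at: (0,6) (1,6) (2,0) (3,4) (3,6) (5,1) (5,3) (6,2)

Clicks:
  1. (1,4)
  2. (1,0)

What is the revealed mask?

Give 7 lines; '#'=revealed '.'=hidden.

Click 1 (1,4) count=0: revealed 23 new [(0,0) (0,1) (0,2) (0,3) (0,4) (0,5) (1,0) (1,1) (1,2) (1,3) (1,4) (1,5) (2,1) (2,2) (2,3) (2,4) (2,5) (3,1) (3,2) (3,3) (4,1) (4,2) (4,3)] -> total=23
Click 2 (1,0) count=1: revealed 0 new [(none)] -> total=23

Answer: ######.
######.
.#####.
.###...
.###...
.......
.......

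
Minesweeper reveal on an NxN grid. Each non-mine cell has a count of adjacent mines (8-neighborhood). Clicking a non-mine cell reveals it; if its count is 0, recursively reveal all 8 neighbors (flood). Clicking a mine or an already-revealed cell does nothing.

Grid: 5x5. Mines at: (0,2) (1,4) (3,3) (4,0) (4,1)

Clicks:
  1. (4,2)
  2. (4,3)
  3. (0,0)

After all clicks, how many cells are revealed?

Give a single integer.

Click 1 (4,2) count=2: revealed 1 new [(4,2)] -> total=1
Click 2 (4,3) count=1: revealed 1 new [(4,3)] -> total=2
Click 3 (0,0) count=0: revealed 11 new [(0,0) (0,1) (1,0) (1,1) (1,2) (2,0) (2,1) (2,2) (3,0) (3,1) (3,2)] -> total=13

Answer: 13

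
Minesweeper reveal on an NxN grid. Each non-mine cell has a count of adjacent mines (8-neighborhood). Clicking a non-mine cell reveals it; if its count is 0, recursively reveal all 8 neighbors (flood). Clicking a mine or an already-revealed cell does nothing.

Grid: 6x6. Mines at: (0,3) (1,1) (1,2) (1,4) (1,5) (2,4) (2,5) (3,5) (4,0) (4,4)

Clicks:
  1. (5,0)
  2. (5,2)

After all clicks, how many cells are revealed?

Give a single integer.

Answer: 13

Derivation:
Click 1 (5,0) count=1: revealed 1 new [(5,0)] -> total=1
Click 2 (5,2) count=0: revealed 12 new [(2,1) (2,2) (2,3) (3,1) (3,2) (3,3) (4,1) (4,2) (4,3) (5,1) (5,2) (5,3)] -> total=13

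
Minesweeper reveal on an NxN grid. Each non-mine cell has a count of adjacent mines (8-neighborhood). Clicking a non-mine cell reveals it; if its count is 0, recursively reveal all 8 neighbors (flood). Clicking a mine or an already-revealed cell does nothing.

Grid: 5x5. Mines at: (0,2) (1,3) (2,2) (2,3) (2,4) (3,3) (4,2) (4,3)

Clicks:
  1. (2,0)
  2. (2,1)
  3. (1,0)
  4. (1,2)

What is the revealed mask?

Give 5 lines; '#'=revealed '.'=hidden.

Answer: ##...
###..
##...
##...
##...

Derivation:
Click 1 (2,0) count=0: revealed 10 new [(0,0) (0,1) (1,0) (1,1) (2,0) (2,1) (3,0) (3,1) (4,0) (4,1)] -> total=10
Click 2 (2,1) count=1: revealed 0 new [(none)] -> total=10
Click 3 (1,0) count=0: revealed 0 new [(none)] -> total=10
Click 4 (1,2) count=4: revealed 1 new [(1,2)] -> total=11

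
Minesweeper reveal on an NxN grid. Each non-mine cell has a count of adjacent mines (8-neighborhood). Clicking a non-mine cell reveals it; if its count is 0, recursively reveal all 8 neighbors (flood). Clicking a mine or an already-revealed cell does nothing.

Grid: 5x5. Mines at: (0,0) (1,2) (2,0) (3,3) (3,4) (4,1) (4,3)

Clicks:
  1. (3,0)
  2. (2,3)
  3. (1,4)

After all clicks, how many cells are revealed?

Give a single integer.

Answer: 7

Derivation:
Click 1 (3,0) count=2: revealed 1 new [(3,0)] -> total=1
Click 2 (2,3) count=3: revealed 1 new [(2,3)] -> total=2
Click 3 (1,4) count=0: revealed 5 new [(0,3) (0,4) (1,3) (1,4) (2,4)] -> total=7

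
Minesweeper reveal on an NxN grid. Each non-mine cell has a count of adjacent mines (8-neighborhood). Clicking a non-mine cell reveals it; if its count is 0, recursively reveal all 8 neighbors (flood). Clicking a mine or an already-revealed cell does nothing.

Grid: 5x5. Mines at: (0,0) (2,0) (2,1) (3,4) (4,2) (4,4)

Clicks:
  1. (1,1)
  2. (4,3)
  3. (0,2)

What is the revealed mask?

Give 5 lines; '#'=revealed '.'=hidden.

Click 1 (1,1) count=3: revealed 1 new [(1,1)] -> total=1
Click 2 (4,3) count=3: revealed 1 new [(4,3)] -> total=2
Click 3 (0,2) count=0: revealed 10 new [(0,1) (0,2) (0,3) (0,4) (1,2) (1,3) (1,4) (2,2) (2,3) (2,4)] -> total=12

Answer: .####
.####
..###
.....
...#.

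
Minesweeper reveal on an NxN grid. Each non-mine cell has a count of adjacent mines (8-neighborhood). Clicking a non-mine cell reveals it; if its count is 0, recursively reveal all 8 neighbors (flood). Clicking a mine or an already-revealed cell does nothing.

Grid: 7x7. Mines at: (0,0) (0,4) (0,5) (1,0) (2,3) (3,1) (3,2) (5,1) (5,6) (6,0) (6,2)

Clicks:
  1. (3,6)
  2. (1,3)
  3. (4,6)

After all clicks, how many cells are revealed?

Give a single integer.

Click 1 (3,6) count=0: revealed 20 new [(1,4) (1,5) (1,6) (2,4) (2,5) (2,6) (3,3) (3,4) (3,5) (3,6) (4,3) (4,4) (4,5) (4,6) (5,3) (5,4) (5,5) (6,3) (6,4) (6,5)] -> total=20
Click 2 (1,3) count=2: revealed 1 new [(1,3)] -> total=21
Click 3 (4,6) count=1: revealed 0 new [(none)] -> total=21

Answer: 21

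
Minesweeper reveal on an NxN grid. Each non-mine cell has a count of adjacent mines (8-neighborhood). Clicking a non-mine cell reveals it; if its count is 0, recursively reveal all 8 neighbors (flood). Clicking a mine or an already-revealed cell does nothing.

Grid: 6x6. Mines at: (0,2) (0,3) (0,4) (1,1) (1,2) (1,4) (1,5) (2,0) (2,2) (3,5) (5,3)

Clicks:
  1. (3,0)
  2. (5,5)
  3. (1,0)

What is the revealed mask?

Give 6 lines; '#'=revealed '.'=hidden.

Click 1 (3,0) count=1: revealed 1 new [(3,0)] -> total=1
Click 2 (5,5) count=0: revealed 4 new [(4,4) (4,5) (5,4) (5,5)] -> total=5
Click 3 (1,0) count=2: revealed 1 new [(1,0)] -> total=6

Answer: ......
#.....
......
#.....
....##
....##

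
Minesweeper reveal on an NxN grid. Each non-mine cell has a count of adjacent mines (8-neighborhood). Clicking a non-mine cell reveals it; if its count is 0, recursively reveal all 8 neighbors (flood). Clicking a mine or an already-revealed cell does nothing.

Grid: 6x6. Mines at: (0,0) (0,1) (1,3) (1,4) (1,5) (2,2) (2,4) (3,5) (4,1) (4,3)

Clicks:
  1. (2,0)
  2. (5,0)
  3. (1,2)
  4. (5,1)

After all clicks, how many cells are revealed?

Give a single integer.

Answer: 9

Derivation:
Click 1 (2,0) count=0: revealed 6 new [(1,0) (1,1) (2,0) (2,1) (3,0) (3,1)] -> total=6
Click 2 (5,0) count=1: revealed 1 new [(5,0)] -> total=7
Click 3 (1,2) count=3: revealed 1 new [(1,2)] -> total=8
Click 4 (5,1) count=1: revealed 1 new [(5,1)] -> total=9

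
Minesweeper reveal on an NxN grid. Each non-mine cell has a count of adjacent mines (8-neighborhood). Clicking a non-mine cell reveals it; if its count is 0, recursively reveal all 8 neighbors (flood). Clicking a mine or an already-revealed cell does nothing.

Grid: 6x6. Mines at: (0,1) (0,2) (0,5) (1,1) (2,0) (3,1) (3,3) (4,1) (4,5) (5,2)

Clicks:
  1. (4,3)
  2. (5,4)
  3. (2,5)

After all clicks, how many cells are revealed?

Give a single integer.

Answer: 8

Derivation:
Click 1 (4,3) count=2: revealed 1 new [(4,3)] -> total=1
Click 2 (5,4) count=1: revealed 1 new [(5,4)] -> total=2
Click 3 (2,5) count=0: revealed 6 new [(1,4) (1,5) (2,4) (2,5) (3,4) (3,5)] -> total=8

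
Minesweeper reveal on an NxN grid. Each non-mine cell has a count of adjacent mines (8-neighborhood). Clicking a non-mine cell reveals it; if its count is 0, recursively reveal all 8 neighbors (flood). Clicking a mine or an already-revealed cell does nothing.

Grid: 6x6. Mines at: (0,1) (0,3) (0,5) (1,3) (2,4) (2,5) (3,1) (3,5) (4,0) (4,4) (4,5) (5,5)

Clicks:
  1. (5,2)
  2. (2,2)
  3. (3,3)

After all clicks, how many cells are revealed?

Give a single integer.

Click 1 (5,2) count=0: revealed 6 new [(4,1) (4,2) (4,3) (5,1) (5,2) (5,3)] -> total=6
Click 2 (2,2) count=2: revealed 1 new [(2,2)] -> total=7
Click 3 (3,3) count=2: revealed 1 new [(3,3)] -> total=8

Answer: 8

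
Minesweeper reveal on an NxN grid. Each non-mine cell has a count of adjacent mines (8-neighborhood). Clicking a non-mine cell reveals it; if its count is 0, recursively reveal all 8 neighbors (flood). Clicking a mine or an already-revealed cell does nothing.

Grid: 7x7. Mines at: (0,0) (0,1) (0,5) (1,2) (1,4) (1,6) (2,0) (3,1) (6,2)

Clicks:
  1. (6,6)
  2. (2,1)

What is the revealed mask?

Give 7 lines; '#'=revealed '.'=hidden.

Answer: .......
.......
.######
..#####
..#####
..#####
...####

Derivation:
Click 1 (6,6) count=0: revealed 24 new [(2,2) (2,3) (2,4) (2,5) (2,6) (3,2) (3,3) (3,4) (3,5) (3,6) (4,2) (4,3) (4,4) (4,5) (4,6) (5,2) (5,3) (5,4) (5,5) (5,6) (6,3) (6,4) (6,5) (6,6)] -> total=24
Click 2 (2,1) count=3: revealed 1 new [(2,1)] -> total=25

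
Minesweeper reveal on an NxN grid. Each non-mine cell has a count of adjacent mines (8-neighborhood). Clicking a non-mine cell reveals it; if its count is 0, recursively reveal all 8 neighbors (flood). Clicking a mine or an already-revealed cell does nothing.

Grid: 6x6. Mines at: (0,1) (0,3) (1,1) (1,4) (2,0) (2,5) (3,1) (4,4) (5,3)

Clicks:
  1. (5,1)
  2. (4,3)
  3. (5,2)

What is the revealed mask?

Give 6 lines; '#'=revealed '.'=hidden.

Answer: ......
......
......
......
####..
###...

Derivation:
Click 1 (5,1) count=0: revealed 6 new [(4,0) (4,1) (4,2) (5,0) (5,1) (5,2)] -> total=6
Click 2 (4,3) count=2: revealed 1 new [(4,3)] -> total=7
Click 3 (5,2) count=1: revealed 0 new [(none)] -> total=7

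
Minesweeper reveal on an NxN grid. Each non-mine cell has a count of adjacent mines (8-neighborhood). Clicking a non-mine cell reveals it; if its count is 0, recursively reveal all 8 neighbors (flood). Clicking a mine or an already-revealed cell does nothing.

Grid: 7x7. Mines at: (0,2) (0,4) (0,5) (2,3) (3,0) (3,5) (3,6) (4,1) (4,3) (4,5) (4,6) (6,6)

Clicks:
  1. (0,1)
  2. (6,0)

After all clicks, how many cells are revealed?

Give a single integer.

Click 1 (0,1) count=1: revealed 1 new [(0,1)] -> total=1
Click 2 (6,0) count=0: revealed 12 new [(5,0) (5,1) (5,2) (5,3) (5,4) (5,5) (6,0) (6,1) (6,2) (6,3) (6,4) (6,5)] -> total=13

Answer: 13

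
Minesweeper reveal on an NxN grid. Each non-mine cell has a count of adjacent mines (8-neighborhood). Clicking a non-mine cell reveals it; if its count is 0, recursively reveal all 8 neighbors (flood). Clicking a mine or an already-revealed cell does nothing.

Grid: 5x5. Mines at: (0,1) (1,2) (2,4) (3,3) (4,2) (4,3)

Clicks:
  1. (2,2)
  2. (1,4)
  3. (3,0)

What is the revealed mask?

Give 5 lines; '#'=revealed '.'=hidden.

Answer: .....
##..#
###..
##...
##...

Derivation:
Click 1 (2,2) count=2: revealed 1 new [(2,2)] -> total=1
Click 2 (1,4) count=1: revealed 1 new [(1,4)] -> total=2
Click 3 (3,0) count=0: revealed 8 new [(1,0) (1,1) (2,0) (2,1) (3,0) (3,1) (4,0) (4,1)] -> total=10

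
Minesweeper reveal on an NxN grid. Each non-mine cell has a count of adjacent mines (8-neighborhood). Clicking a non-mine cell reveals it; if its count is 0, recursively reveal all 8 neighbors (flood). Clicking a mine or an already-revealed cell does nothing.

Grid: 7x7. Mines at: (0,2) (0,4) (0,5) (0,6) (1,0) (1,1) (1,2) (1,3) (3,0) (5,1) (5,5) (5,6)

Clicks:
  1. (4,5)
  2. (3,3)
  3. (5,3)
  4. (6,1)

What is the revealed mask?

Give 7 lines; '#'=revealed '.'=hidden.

Click 1 (4,5) count=2: revealed 1 new [(4,5)] -> total=1
Click 2 (3,3) count=0: revealed 26 new [(1,4) (1,5) (1,6) (2,1) (2,2) (2,3) (2,4) (2,5) (2,6) (3,1) (3,2) (3,3) (3,4) (3,5) (3,6) (4,1) (4,2) (4,3) (4,4) (4,6) (5,2) (5,3) (5,4) (6,2) (6,3) (6,4)] -> total=27
Click 3 (5,3) count=0: revealed 0 new [(none)] -> total=27
Click 4 (6,1) count=1: revealed 1 new [(6,1)] -> total=28

Answer: .......
....###
.######
.######
.######
..###..
.####..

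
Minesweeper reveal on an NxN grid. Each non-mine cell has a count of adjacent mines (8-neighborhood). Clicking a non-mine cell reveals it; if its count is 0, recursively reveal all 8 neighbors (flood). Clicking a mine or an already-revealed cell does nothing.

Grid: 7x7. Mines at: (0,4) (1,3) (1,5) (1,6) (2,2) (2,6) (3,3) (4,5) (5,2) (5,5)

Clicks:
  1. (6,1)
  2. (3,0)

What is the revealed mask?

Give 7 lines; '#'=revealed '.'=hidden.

Answer: ###....
###....
##.....
##.....
##.....
##.....
##.....

Derivation:
Click 1 (6,1) count=1: revealed 1 new [(6,1)] -> total=1
Click 2 (3,0) count=0: revealed 15 new [(0,0) (0,1) (0,2) (1,0) (1,1) (1,2) (2,0) (2,1) (3,0) (3,1) (4,0) (4,1) (5,0) (5,1) (6,0)] -> total=16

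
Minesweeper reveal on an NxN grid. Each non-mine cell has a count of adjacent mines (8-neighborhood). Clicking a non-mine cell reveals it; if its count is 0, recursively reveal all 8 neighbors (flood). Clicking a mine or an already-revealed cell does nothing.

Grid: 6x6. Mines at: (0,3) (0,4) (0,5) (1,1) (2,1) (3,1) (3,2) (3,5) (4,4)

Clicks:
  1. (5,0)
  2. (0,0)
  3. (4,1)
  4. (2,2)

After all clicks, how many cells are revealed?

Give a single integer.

Click 1 (5,0) count=0: revealed 8 new [(4,0) (4,1) (4,2) (4,3) (5,0) (5,1) (5,2) (5,3)] -> total=8
Click 2 (0,0) count=1: revealed 1 new [(0,0)] -> total=9
Click 3 (4,1) count=2: revealed 0 new [(none)] -> total=9
Click 4 (2,2) count=4: revealed 1 new [(2,2)] -> total=10

Answer: 10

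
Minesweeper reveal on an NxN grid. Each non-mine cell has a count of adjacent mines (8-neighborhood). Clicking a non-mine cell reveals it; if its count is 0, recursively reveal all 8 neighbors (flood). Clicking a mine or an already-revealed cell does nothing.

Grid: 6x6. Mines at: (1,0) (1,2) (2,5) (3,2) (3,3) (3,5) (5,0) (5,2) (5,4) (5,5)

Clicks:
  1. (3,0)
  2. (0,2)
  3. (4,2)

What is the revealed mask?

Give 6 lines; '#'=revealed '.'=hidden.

Answer: ..#...
......
##....
##....
###...
......

Derivation:
Click 1 (3,0) count=0: revealed 6 new [(2,0) (2,1) (3,0) (3,1) (4,0) (4,1)] -> total=6
Click 2 (0,2) count=1: revealed 1 new [(0,2)] -> total=7
Click 3 (4,2) count=3: revealed 1 new [(4,2)] -> total=8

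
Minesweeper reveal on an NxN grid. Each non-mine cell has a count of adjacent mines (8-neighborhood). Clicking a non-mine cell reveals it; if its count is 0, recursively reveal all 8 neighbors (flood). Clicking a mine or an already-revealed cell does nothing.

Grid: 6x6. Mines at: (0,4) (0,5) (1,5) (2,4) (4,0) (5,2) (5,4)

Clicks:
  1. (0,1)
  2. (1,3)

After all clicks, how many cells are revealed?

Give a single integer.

Answer: 19

Derivation:
Click 1 (0,1) count=0: revealed 19 new [(0,0) (0,1) (0,2) (0,3) (1,0) (1,1) (1,2) (1,3) (2,0) (2,1) (2,2) (2,3) (3,0) (3,1) (3,2) (3,3) (4,1) (4,2) (4,3)] -> total=19
Click 2 (1,3) count=2: revealed 0 new [(none)] -> total=19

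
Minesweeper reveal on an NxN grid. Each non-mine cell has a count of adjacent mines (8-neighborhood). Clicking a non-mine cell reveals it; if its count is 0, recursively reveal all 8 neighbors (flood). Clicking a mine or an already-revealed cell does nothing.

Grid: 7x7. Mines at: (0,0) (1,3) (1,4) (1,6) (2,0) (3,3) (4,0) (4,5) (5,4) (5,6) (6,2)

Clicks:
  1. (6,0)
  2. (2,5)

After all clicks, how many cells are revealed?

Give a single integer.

Click 1 (6,0) count=0: revealed 4 new [(5,0) (5,1) (6,0) (6,1)] -> total=4
Click 2 (2,5) count=2: revealed 1 new [(2,5)] -> total=5

Answer: 5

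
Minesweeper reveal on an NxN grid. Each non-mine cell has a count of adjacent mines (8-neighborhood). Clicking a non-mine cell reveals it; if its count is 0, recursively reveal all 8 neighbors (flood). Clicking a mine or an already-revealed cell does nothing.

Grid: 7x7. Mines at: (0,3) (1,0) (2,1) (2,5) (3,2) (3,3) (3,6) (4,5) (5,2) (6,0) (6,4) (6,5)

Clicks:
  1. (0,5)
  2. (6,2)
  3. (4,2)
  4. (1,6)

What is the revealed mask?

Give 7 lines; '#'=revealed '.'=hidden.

Click 1 (0,5) count=0: revealed 6 new [(0,4) (0,5) (0,6) (1,4) (1,5) (1,6)] -> total=6
Click 2 (6,2) count=1: revealed 1 new [(6,2)] -> total=7
Click 3 (4,2) count=3: revealed 1 new [(4,2)] -> total=8
Click 4 (1,6) count=1: revealed 0 new [(none)] -> total=8

Answer: ....###
....###
.......
.......
..#....
.......
..#....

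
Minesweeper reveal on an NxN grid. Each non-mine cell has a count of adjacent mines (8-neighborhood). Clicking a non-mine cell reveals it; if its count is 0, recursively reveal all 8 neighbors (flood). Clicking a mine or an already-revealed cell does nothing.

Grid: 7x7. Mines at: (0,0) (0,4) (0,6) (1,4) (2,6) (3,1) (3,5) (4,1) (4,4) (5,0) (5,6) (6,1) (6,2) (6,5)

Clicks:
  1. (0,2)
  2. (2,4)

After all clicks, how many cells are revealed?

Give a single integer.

Answer: 10

Derivation:
Click 1 (0,2) count=0: revealed 9 new [(0,1) (0,2) (0,3) (1,1) (1,2) (1,3) (2,1) (2,2) (2,3)] -> total=9
Click 2 (2,4) count=2: revealed 1 new [(2,4)] -> total=10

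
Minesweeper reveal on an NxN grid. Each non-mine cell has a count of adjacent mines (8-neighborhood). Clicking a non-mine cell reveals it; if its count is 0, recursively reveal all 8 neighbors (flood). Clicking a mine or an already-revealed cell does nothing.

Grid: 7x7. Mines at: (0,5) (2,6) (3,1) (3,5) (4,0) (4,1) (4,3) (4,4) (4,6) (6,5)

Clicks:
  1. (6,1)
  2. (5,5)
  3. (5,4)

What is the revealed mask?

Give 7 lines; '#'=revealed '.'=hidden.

Answer: .......
.......
.......
.......
.......
######.
#####..

Derivation:
Click 1 (6,1) count=0: revealed 10 new [(5,0) (5,1) (5,2) (5,3) (5,4) (6,0) (6,1) (6,2) (6,3) (6,4)] -> total=10
Click 2 (5,5) count=3: revealed 1 new [(5,5)] -> total=11
Click 3 (5,4) count=3: revealed 0 new [(none)] -> total=11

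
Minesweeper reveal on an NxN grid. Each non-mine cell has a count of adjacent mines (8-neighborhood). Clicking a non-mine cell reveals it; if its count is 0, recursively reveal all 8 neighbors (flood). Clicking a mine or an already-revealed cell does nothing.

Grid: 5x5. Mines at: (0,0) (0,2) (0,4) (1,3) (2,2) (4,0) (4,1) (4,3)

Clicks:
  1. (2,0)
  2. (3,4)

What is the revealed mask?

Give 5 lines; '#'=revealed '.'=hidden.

Answer: .....
##...
##...
##..#
.....

Derivation:
Click 1 (2,0) count=0: revealed 6 new [(1,0) (1,1) (2,0) (2,1) (3,0) (3,1)] -> total=6
Click 2 (3,4) count=1: revealed 1 new [(3,4)] -> total=7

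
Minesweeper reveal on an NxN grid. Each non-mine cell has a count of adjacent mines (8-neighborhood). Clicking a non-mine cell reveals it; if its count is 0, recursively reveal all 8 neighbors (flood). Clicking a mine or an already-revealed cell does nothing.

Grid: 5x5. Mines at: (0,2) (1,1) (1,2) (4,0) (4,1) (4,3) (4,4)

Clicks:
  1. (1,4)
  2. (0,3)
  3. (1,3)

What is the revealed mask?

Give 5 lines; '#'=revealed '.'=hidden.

Answer: ...##
...##
...##
...##
.....

Derivation:
Click 1 (1,4) count=0: revealed 8 new [(0,3) (0,4) (1,3) (1,4) (2,3) (2,4) (3,3) (3,4)] -> total=8
Click 2 (0,3) count=2: revealed 0 new [(none)] -> total=8
Click 3 (1,3) count=2: revealed 0 new [(none)] -> total=8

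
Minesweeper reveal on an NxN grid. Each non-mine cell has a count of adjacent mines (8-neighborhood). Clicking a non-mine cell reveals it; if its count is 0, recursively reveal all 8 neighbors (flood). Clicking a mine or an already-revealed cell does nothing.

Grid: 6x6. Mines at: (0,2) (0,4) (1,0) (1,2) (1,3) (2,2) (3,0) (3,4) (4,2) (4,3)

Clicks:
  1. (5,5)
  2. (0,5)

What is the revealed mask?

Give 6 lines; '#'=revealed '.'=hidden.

Click 1 (5,5) count=0: revealed 4 new [(4,4) (4,5) (5,4) (5,5)] -> total=4
Click 2 (0,5) count=1: revealed 1 new [(0,5)] -> total=5

Answer: .....#
......
......
......
....##
....##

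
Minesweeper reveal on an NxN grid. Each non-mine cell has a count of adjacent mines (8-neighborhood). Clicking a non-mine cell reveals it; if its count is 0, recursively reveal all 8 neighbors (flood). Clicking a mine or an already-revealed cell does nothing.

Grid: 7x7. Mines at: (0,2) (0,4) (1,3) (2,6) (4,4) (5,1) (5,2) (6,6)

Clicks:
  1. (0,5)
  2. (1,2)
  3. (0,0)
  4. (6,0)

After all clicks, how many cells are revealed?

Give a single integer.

Answer: 19

Derivation:
Click 1 (0,5) count=1: revealed 1 new [(0,5)] -> total=1
Click 2 (1,2) count=2: revealed 1 new [(1,2)] -> total=2
Click 3 (0,0) count=0: revealed 16 new [(0,0) (0,1) (1,0) (1,1) (2,0) (2,1) (2,2) (2,3) (3,0) (3,1) (3,2) (3,3) (4,0) (4,1) (4,2) (4,3)] -> total=18
Click 4 (6,0) count=1: revealed 1 new [(6,0)] -> total=19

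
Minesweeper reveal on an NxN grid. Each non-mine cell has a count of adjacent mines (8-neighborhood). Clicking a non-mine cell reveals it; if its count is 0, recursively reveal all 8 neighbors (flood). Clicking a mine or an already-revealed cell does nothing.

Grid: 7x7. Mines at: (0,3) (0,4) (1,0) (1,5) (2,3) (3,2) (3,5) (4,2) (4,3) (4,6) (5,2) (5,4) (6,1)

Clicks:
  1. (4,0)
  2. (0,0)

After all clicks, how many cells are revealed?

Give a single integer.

Click 1 (4,0) count=0: revealed 8 new [(2,0) (2,1) (3,0) (3,1) (4,0) (4,1) (5,0) (5,1)] -> total=8
Click 2 (0,0) count=1: revealed 1 new [(0,0)] -> total=9

Answer: 9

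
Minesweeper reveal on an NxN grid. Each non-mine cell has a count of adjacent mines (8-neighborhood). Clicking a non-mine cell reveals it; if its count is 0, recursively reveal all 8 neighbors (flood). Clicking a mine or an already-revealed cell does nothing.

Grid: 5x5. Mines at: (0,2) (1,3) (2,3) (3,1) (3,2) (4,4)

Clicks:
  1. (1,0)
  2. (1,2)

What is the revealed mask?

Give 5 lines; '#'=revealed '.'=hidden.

Answer: ##...
###..
##...
.....
.....

Derivation:
Click 1 (1,0) count=0: revealed 6 new [(0,0) (0,1) (1,0) (1,1) (2,0) (2,1)] -> total=6
Click 2 (1,2) count=3: revealed 1 new [(1,2)] -> total=7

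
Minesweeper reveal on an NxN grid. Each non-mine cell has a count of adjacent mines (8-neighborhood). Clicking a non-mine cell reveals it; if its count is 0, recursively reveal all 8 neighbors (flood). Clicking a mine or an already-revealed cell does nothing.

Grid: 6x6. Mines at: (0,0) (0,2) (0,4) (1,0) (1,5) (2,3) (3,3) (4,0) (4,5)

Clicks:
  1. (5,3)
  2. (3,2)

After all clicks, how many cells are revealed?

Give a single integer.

Click 1 (5,3) count=0: revealed 8 new [(4,1) (4,2) (4,3) (4,4) (5,1) (5,2) (5,3) (5,4)] -> total=8
Click 2 (3,2) count=2: revealed 1 new [(3,2)] -> total=9

Answer: 9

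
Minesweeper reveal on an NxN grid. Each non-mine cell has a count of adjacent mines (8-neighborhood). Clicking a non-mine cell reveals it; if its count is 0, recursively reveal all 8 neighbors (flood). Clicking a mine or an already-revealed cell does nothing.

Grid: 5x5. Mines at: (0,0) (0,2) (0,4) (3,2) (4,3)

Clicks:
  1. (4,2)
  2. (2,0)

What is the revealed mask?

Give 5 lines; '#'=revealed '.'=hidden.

Answer: .....
##...
##...
##...
###..

Derivation:
Click 1 (4,2) count=2: revealed 1 new [(4,2)] -> total=1
Click 2 (2,0) count=0: revealed 8 new [(1,0) (1,1) (2,0) (2,1) (3,0) (3,1) (4,0) (4,1)] -> total=9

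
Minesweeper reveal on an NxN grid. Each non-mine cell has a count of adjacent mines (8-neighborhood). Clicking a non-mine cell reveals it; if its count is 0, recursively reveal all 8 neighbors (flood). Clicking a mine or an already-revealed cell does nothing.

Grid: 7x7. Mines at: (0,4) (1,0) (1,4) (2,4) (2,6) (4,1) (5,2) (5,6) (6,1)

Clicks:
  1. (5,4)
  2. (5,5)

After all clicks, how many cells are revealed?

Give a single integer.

Answer: 12

Derivation:
Click 1 (5,4) count=0: revealed 12 new [(3,3) (3,4) (3,5) (4,3) (4,4) (4,5) (5,3) (5,4) (5,5) (6,3) (6,4) (6,5)] -> total=12
Click 2 (5,5) count=1: revealed 0 new [(none)] -> total=12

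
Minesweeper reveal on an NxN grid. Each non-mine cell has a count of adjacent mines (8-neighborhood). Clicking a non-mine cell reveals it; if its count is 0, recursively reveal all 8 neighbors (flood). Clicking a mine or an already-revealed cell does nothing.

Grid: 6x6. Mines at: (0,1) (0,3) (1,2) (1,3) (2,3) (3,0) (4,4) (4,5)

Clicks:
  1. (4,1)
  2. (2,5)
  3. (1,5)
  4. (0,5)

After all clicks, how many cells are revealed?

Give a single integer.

Click 1 (4,1) count=1: revealed 1 new [(4,1)] -> total=1
Click 2 (2,5) count=0: revealed 8 new [(0,4) (0,5) (1,4) (1,5) (2,4) (2,5) (3,4) (3,5)] -> total=9
Click 3 (1,5) count=0: revealed 0 new [(none)] -> total=9
Click 4 (0,5) count=0: revealed 0 new [(none)] -> total=9

Answer: 9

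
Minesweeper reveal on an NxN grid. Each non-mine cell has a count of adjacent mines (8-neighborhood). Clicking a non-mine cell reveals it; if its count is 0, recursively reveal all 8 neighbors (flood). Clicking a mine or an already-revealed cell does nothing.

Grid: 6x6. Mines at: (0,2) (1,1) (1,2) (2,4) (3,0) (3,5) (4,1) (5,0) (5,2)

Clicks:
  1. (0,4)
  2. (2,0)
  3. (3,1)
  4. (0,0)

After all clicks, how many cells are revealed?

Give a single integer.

Answer: 9

Derivation:
Click 1 (0,4) count=0: revealed 6 new [(0,3) (0,4) (0,5) (1,3) (1,4) (1,5)] -> total=6
Click 2 (2,0) count=2: revealed 1 new [(2,0)] -> total=7
Click 3 (3,1) count=2: revealed 1 new [(3,1)] -> total=8
Click 4 (0,0) count=1: revealed 1 new [(0,0)] -> total=9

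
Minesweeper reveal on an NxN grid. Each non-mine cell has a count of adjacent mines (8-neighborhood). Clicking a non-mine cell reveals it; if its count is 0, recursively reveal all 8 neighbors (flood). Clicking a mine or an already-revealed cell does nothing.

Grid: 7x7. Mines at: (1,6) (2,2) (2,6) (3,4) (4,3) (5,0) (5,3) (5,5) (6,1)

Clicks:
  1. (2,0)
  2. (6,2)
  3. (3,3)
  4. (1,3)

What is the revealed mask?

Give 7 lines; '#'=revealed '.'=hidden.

Answer: ######.
######.
##.###.
##.#...
##.....
.......
..#....

Derivation:
Click 1 (2,0) count=0: revealed 21 new [(0,0) (0,1) (0,2) (0,3) (0,4) (0,5) (1,0) (1,1) (1,2) (1,3) (1,4) (1,5) (2,0) (2,1) (2,3) (2,4) (2,5) (3,0) (3,1) (4,0) (4,1)] -> total=21
Click 2 (6,2) count=2: revealed 1 new [(6,2)] -> total=22
Click 3 (3,3) count=3: revealed 1 new [(3,3)] -> total=23
Click 4 (1,3) count=1: revealed 0 new [(none)] -> total=23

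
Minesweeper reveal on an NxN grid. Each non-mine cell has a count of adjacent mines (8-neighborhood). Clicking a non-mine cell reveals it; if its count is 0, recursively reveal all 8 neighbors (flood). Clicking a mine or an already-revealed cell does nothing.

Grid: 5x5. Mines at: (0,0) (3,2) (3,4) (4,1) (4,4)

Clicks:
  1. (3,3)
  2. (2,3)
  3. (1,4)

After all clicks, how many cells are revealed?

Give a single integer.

Click 1 (3,3) count=3: revealed 1 new [(3,3)] -> total=1
Click 2 (2,3) count=2: revealed 1 new [(2,3)] -> total=2
Click 3 (1,4) count=0: revealed 11 new [(0,1) (0,2) (0,3) (0,4) (1,1) (1,2) (1,3) (1,4) (2,1) (2,2) (2,4)] -> total=13

Answer: 13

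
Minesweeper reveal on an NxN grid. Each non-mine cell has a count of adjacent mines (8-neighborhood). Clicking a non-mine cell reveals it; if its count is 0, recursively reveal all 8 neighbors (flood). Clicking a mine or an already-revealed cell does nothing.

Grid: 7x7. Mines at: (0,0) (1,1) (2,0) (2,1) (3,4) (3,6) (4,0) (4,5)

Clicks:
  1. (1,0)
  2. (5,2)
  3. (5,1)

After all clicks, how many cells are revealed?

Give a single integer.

Answer: 22

Derivation:
Click 1 (1,0) count=4: revealed 1 new [(1,0)] -> total=1
Click 2 (5,2) count=0: revealed 21 new [(3,1) (3,2) (3,3) (4,1) (4,2) (4,3) (4,4) (5,0) (5,1) (5,2) (5,3) (5,4) (5,5) (5,6) (6,0) (6,1) (6,2) (6,3) (6,4) (6,5) (6,6)] -> total=22
Click 3 (5,1) count=1: revealed 0 new [(none)] -> total=22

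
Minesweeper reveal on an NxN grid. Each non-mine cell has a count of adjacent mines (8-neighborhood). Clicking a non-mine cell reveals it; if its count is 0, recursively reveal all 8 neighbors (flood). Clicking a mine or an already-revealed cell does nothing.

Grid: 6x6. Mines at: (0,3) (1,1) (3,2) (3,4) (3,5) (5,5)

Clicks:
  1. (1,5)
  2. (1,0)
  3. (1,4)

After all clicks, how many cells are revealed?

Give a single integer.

Click 1 (1,5) count=0: revealed 6 new [(0,4) (0,5) (1,4) (1,5) (2,4) (2,5)] -> total=6
Click 2 (1,0) count=1: revealed 1 new [(1,0)] -> total=7
Click 3 (1,4) count=1: revealed 0 new [(none)] -> total=7

Answer: 7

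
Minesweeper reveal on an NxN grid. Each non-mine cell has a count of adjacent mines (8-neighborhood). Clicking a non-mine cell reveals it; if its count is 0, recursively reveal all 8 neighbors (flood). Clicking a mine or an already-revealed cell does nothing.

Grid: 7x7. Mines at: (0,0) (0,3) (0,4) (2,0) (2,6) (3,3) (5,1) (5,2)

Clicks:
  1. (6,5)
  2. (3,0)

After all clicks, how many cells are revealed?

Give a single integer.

Click 1 (6,5) count=0: revealed 15 new [(3,4) (3,5) (3,6) (4,3) (4,4) (4,5) (4,6) (5,3) (5,4) (5,5) (5,6) (6,3) (6,4) (6,5) (6,6)] -> total=15
Click 2 (3,0) count=1: revealed 1 new [(3,0)] -> total=16

Answer: 16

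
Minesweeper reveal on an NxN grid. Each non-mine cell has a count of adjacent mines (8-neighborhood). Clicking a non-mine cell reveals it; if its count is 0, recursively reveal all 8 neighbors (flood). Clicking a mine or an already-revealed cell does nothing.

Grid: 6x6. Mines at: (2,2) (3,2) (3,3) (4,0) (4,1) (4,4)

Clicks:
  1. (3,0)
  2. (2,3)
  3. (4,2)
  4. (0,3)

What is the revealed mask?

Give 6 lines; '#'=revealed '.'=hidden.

Answer: ######
######
##.###
##..##
..#...
......

Derivation:
Click 1 (3,0) count=2: revealed 1 new [(3,0)] -> total=1
Click 2 (2,3) count=3: revealed 1 new [(2,3)] -> total=2
Click 3 (4,2) count=3: revealed 1 new [(4,2)] -> total=3
Click 4 (0,3) count=0: revealed 19 new [(0,0) (0,1) (0,2) (0,3) (0,4) (0,5) (1,0) (1,1) (1,2) (1,3) (1,4) (1,5) (2,0) (2,1) (2,4) (2,5) (3,1) (3,4) (3,5)] -> total=22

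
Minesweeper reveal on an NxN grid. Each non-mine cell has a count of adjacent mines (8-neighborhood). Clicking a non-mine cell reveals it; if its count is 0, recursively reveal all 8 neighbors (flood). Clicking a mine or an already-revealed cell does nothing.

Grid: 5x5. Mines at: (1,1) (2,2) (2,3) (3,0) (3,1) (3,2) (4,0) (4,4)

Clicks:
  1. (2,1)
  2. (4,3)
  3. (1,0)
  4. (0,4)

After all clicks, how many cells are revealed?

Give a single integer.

Click 1 (2,1) count=5: revealed 1 new [(2,1)] -> total=1
Click 2 (4,3) count=2: revealed 1 new [(4,3)] -> total=2
Click 3 (1,0) count=1: revealed 1 new [(1,0)] -> total=3
Click 4 (0,4) count=0: revealed 6 new [(0,2) (0,3) (0,4) (1,2) (1,3) (1,4)] -> total=9

Answer: 9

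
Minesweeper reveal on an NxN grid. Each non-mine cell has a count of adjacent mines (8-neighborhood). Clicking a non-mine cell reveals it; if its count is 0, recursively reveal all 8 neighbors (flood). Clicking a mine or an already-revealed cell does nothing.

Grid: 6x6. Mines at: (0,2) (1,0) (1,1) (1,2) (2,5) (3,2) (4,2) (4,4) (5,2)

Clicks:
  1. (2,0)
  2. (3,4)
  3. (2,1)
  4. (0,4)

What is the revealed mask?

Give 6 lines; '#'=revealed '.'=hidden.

Click 1 (2,0) count=2: revealed 1 new [(2,0)] -> total=1
Click 2 (3,4) count=2: revealed 1 new [(3,4)] -> total=2
Click 3 (2,1) count=4: revealed 1 new [(2,1)] -> total=3
Click 4 (0,4) count=0: revealed 6 new [(0,3) (0,4) (0,5) (1,3) (1,4) (1,5)] -> total=9

Answer: ...###
...###
##....
....#.
......
......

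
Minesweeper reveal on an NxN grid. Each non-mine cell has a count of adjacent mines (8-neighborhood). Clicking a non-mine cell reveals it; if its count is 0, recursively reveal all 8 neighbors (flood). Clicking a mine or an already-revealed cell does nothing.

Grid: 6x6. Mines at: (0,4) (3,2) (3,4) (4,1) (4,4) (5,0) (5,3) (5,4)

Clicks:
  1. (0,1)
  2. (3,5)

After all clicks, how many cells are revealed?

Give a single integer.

Answer: 15

Derivation:
Click 1 (0,1) count=0: revealed 14 new [(0,0) (0,1) (0,2) (0,3) (1,0) (1,1) (1,2) (1,3) (2,0) (2,1) (2,2) (2,3) (3,0) (3,1)] -> total=14
Click 2 (3,5) count=2: revealed 1 new [(3,5)] -> total=15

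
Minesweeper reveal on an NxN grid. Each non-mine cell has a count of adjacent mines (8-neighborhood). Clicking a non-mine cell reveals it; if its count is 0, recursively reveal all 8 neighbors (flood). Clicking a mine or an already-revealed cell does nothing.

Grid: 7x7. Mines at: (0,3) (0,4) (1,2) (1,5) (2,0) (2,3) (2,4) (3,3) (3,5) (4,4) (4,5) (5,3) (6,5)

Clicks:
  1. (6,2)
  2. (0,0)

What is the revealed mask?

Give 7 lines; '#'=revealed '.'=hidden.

Answer: ##.....
##.....
.......
.......
.......
.......
..#....

Derivation:
Click 1 (6,2) count=1: revealed 1 new [(6,2)] -> total=1
Click 2 (0,0) count=0: revealed 4 new [(0,0) (0,1) (1,0) (1,1)] -> total=5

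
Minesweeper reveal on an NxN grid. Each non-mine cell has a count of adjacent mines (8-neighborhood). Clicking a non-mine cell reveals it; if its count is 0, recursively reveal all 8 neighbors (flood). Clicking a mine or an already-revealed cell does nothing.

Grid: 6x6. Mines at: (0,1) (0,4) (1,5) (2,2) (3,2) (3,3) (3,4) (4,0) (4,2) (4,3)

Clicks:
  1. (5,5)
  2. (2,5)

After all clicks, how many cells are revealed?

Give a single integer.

Answer: 5

Derivation:
Click 1 (5,5) count=0: revealed 4 new [(4,4) (4,5) (5,4) (5,5)] -> total=4
Click 2 (2,5) count=2: revealed 1 new [(2,5)] -> total=5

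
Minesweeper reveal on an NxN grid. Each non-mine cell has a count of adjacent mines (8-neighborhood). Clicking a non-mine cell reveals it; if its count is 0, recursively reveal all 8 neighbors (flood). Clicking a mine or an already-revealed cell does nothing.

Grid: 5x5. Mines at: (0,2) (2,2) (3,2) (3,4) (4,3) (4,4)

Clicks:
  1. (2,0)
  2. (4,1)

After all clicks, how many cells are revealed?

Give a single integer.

Answer: 10

Derivation:
Click 1 (2,0) count=0: revealed 10 new [(0,0) (0,1) (1,0) (1,1) (2,0) (2,1) (3,0) (3,1) (4,0) (4,1)] -> total=10
Click 2 (4,1) count=1: revealed 0 new [(none)] -> total=10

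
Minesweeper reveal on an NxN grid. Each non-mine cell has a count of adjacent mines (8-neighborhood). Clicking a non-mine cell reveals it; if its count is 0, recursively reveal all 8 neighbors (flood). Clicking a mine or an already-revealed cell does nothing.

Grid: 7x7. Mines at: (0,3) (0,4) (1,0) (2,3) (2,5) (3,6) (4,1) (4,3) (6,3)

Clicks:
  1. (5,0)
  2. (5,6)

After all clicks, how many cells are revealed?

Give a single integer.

Click 1 (5,0) count=1: revealed 1 new [(5,0)] -> total=1
Click 2 (5,6) count=0: revealed 9 new [(4,4) (4,5) (4,6) (5,4) (5,5) (5,6) (6,4) (6,5) (6,6)] -> total=10

Answer: 10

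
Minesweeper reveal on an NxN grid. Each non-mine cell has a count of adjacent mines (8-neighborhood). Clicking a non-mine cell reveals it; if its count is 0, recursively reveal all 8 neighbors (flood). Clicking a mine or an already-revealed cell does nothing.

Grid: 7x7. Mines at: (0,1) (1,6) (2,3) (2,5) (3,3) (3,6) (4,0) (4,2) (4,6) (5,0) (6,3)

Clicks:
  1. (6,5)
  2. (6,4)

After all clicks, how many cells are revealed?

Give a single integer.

Answer: 6

Derivation:
Click 1 (6,5) count=0: revealed 6 new [(5,4) (5,5) (5,6) (6,4) (6,5) (6,6)] -> total=6
Click 2 (6,4) count=1: revealed 0 new [(none)] -> total=6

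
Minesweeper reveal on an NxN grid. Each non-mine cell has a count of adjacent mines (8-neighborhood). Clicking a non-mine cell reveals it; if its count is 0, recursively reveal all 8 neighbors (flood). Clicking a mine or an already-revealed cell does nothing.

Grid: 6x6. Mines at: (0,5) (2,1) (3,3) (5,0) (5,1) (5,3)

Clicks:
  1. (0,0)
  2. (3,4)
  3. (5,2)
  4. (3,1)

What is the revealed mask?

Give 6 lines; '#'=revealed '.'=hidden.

Answer: #####.
#####.
..###.
.#..#.
......
..#...

Derivation:
Click 1 (0,0) count=0: revealed 13 new [(0,0) (0,1) (0,2) (0,3) (0,4) (1,0) (1,1) (1,2) (1,3) (1,4) (2,2) (2,3) (2,4)] -> total=13
Click 2 (3,4) count=1: revealed 1 new [(3,4)] -> total=14
Click 3 (5,2) count=2: revealed 1 new [(5,2)] -> total=15
Click 4 (3,1) count=1: revealed 1 new [(3,1)] -> total=16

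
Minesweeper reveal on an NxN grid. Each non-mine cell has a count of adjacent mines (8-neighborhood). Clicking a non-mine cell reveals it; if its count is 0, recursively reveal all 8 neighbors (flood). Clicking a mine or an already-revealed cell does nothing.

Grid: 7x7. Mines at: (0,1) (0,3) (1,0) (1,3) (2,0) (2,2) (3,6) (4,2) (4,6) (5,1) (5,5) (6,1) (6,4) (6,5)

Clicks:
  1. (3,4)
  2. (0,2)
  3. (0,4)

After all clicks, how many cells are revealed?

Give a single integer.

Click 1 (3,4) count=0: revealed 9 new [(2,3) (2,4) (2,5) (3,3) (3,4) (3,5) (4,3) (4,4) (4,5)] -> total=9
Click 2 (0,2) count=3: revealed 1 new [(0,2)] -> total=10
Click 3 (0,4) count=2: revealed 1 new [(0,4)] -> total=11

Answer: 11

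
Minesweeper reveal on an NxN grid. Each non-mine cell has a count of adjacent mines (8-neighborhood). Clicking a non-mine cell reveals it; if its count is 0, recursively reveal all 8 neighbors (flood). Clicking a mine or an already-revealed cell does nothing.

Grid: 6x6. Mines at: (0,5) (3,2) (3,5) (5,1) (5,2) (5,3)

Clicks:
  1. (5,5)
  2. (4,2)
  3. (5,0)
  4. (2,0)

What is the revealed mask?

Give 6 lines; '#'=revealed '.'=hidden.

Answer: #####.
#####.
#####.
##....
###.##
#...##

Derivation:
Click 1 (5,5) count=0: revealed 4 new [(4,4) (4,5) (5,4) (5,5)] -> total=4
Click 2 (4,2) count=4: revealed 1 new [(4,2)] -> total=5
Click 3 (5,0) count=1: revealed 1 new [(5,0)] -> total=6
Click 4 (2,0) count=0: revealed 19 new [(0,0) (0,1) (0,2) (0,3) (0,4) (1,0) (1,1) (1,2) (1,3) (1,4) (2,0) (2,1) (2,2) (2,3) (2,4) (3,0) (3,1) (4,0) (4,1)] -> total=25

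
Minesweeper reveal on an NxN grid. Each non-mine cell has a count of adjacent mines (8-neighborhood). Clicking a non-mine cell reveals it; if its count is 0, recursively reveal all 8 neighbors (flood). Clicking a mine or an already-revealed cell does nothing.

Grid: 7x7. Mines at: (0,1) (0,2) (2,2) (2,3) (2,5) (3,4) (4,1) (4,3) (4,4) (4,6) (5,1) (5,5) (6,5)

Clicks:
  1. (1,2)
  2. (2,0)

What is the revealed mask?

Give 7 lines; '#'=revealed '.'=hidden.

Click 1 (1,2) count=4: revealed 1 new [(1,2)] -> total=1
Click 2 (2,0) count=0: revealed 6 new [(1,0) (1,1) (2,0) (2,1) (3,0) (3,1)] -> total=7

Answer: .......
###....
##.....
##.....
.......
.......
.......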